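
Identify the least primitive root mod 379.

2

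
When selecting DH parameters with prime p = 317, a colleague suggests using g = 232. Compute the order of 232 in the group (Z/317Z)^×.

Since 232 ∈ (Z/317Z)^×, its order divides φ(317) = 317 − 1 = 316 = 2^2 · 79.
Divisors of 316: 1, 2, 4, 79, 158, 316.
Evaluate successive powers at the divisors of 316:
232^1 ≡ 232 (mod 317)
232^2 ≡ 251 (mod 317)
232^4 ≡ 235 (mod 317)
232^79 ≡ 1 (mod 317) ✓
Therefore the multiplicative order of 232 modulo 317 is 79.

79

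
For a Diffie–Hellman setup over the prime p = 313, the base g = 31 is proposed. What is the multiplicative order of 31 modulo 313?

312

The order of 31 must divide φ(313) = 313 − 1 = 312 = 2^3 · 3 · 13.
Divisors of 312: 1, 2, 3, 4, 6, 8, 12, 13, 24, 26, 39, 52, 78, 104, 156, 312.
Compute 31^d (mod 313) for the divisors d until we hit 1:
31^1 ≡ 31 (mod 313)
31^2 ≡ 22 (mod 313)
31^3 ≡ 56 (mod 313)
31^4 ≡ 171 (mod 313)
31^6 ≡ 6 (mod 313)
31^8 ≡ 132 (mod 313)
31^12 ≡ 36 (mod 313)
31^13 ≡ 177 (mod 313)
31^24 ≡ 44 (mod 313)
31^26 ≡ 29 (mod 313)
31^39 ≡ 125 (mod 313)
31^52 ≡ 215 (mod 313)
31^78 ≡ 288 (mod 313)
31^104 ≡ 214 (mod 313)
31^156 ≡ 312 (mod 313)
31^312 ≡ 1 (mod 313) ✓
The smallest such exponent is 312, so the order of 31 is 312.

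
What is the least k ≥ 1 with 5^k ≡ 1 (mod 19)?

9

Since 5 ∈ (Z/19Z)^×, its order divides φ(19) = 19 − 1 = 18 = 2 · 3^2.
Divisors of 18: 1, 2, 3, 6, 9, 18.
Evaluate successive powers at the divisors of 18:
5^1 ≡ 5 (mod 19)
5^2 ≡ 6 (mod 19)
5^3 ≡ 11 (mod 19)
5^6 ≡ 7 (mod 19)
5^9 ≡ 1 (mod 19) ✓
So ord_19(5) = 9.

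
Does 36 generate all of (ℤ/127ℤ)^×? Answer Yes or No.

No

φ(127) = 127 − 1 = 126 = 2 · 3^2 · 7.
It suffices to check that the order of 36 is not a proper divisor of 126: compute 36^(126/q) for q ∈ {2, 3, 7}.
36^63 ≡ 1 (mod 127)  [q = 2: ≡ 1 ✗]
36^42 ≡ 19 (mod 127)  [q = 3: ≢ 1 ✓]
36^18 ≡ 32 (mod 127)  [q = 7: ≢ 1 ✓]
36^63 ≡ 1 shows ord(36) | 63, strictly less than φ(127); not a primitive root.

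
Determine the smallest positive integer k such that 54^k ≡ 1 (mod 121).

22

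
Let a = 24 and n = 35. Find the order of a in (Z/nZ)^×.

The order of 24 must divide φ(35) = φ(5·7) = (5−1)·(7−1) = 4·6 = 24 = 2^3 · 3.
Divisors of 24: 1, 2, 3, 4, 6, 8, 12, 24.
Compute 24^d (mod 35) for the divisors d until we hit 1:
24^1 ≡ 24
24^2 ≡ 16
24^3 ≡ 34
24^4 ≡ 11
24^6 ≡ 1
So ord_35(24) = 6.

6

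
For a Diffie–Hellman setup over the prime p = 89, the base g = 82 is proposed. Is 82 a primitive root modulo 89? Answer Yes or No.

Yes

φ(89) = 89 − 1 = 88 = 2^3 · 11.
Test 82^(88/q) mod 89 for each prime factor q of 88:
82^44 ≡ 88 (mod 89)  [q = 2: ≢ 1 ✓]
82^8 ≡ 4 (mod 89)  [q = 11: ≢ 1 ✓]
None equal 1, so ord_89(82) = 88: 82 is a primitive root.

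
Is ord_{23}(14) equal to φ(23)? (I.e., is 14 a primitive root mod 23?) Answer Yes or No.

Yes

φ(23) = 23 − 1 = 22 = 2 · 11.
Test 14^(22/q) mod 23 for each prime factor q of 22:
14^11 ≡ 22 (mod 23)  [q = 2: ≢ 1 ✓]
14^2 ≡ 12 (mod 23)  [q = 11: ≢ 1 ✓]
All checks pass, so 14 has order 22 and is a primitive root modulo 23.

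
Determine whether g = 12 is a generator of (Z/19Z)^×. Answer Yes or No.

No

φ(19) = 19 − 1 = 18 = 2 · 3^2.
It suffices to check that the order of 12 is not a proper divisor of 18: compute 12^(18/q) for q ∈ {2, 3}.
12^9 ≡ 18 (mod 19)  [q = 2: ≢ 1 ✓]
12^6 ≡ 1 (mod 19)  [q = 3: ≡ 1 ✗]
Since 12^6 ≡ 1, the order of 12 divides 6 < 18, so 12 is not a primitive root.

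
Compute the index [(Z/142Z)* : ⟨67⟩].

By Lagrange's theorem, ord_142(67) divides φ(142) = φ(2)·φ(71) = 1·70 = 70 = 2 · 5 · 7.
Divisors of 70: 1, 2, 5, 7, 10, 14, 35, 70.
Test each divisor d:
67^1 ≡ 67 (mod 142)
67^2 ≡ 87 (mod 142)
67^5 ≡ 41 (mod 142)
67^7 ≡ 17 (mod 142)
67^10 ≡ 119 (mod 142)
67^14 ≡ 5 (mod 142)
67^35 ≡ 141 (mod 142)
67^70 ≡ 1 (mod 142) ✓
Thus |⟨67⟩| = ord(67) = 70.
[(Z/142Z)^× : ⟨67⟩] = 70/70 = 1.

1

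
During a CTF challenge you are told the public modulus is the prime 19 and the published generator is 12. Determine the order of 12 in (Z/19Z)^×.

6

Since 12 ∈ (Z/19Z)^×, its order divides φ(19) = 19 − 1 = 18 = 2 · 3^2.
Divisors of 18: 1, 2, 3, 6, 9, 18.
Check 12^d mod 19 for each divisor in increasing order:
12^1 ≡ 12 (mod 19)
12^2 ≡ 11 (mod 19)
12^3 ≡ 18 (mod 19)
12^6 ≡ 1 (mod 19) ✓
The smallest such exponent is 6, so the order of 12 is 6.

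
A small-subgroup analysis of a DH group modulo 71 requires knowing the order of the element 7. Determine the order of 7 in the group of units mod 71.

The order of 7 must divide φ(71) = 71 − 1 = 70 = 2 · 5 · 7.
Divisors of 70: 1, 2, 5, 7, 10, 14, 35, 70.
Compute 7^d (mod 71) for the divisors d until we hit 1:
7^1 ≡ 7 (mod 71)
7^2 ≡ 49 (mod 71)
7^5 ≡ 51 (mod 71)
7^7 ≡ 14 (mod 71)
7^10 ≡ 45 (mod 71)
7^14 ≡ 54 (mod 71)
7^35 ≡ 70 (mod 71)
7^70 ≡ 1 (mod 71) ✓
The smallest such exponent is 70, so the order of 7 is 70.

70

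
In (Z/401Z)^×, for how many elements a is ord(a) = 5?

φ(401) = 401 − 1 = 400 = 2^4 · 5^2.
Since (Z/401Z)^× is cyclic of order 400, the number of elements of order d is φ(d) when d | 400 and 0 otherwise.
5 | 400, and φ(5) = 5 − 1 = 4.

4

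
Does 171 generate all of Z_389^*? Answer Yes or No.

No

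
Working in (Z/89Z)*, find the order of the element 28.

Since 28 ∈ (Z/89Z)^×, its order divides φ(89) = 89 − 1 = 88 = 2^3 · 11.
Divisors of 88: 1, 2, 4, 8, 11, 22, 44, 88.
Check 28^d mod 89 for each divisor in increasing order:
28^1 ≡ 28 (mod 89)
28^2 ≡ 72 (mod 89)
28^4 ≡ 22 (mod 89)
28^8 ≡ 39 (mod 89)
28^11 ≡ 37 (mod 89)
28^22 ≡ 34 (mod 89)
28^44 ≡ 88 (mod 89)
28^88 ≡ 1 (mod 89) ✓
So ord_89(28) = 88.

88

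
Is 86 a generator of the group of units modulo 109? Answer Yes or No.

No

φ(109) = 109 − 1 = 108 = 2^2 · 3^3.
An element g generates (Z/109Z)^× iff g^(108/q) ≢ 1 (mod 109) for each prime q ∈ {2, 3}.
86^54 ≡ 108 (mod 109)  [q = 2: ≢ 1 ✓]
86^36 ≡ 1 (mod 109)  [q = 3: ≡ 1 ✗]
86^36 ≡ 1 shows ord(86) | 36, strictly less than φ(109); not a primitive root.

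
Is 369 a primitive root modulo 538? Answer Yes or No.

No

φ(538) = φ(2)·φ(269) = 1·268 = 268 = 2^2 · 67.
An element g generates (Z/538Z)^× iff g^(268/q) ≢ 1 (mod 538) for each prime q ∈ {2, 67}.
369^134 ≡ 1 (mod 538)  [q = 2: ≡ 1 ✗]
369^4 ≡ 57 (mod 538)  [q = 67: ≢ 1 ✓]
Since 369^134 ≡ 1, the order of 369 divides 134 < 268, so 369 is not a primitive root.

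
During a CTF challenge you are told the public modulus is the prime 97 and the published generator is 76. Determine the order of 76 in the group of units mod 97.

96

ord(76) | φ(97) = 97 − 1 = 96 = 2^5 · 3.
Divisors of 96: 1, 2, 3, 4, 6, 8, 12, 16, 24, 32, 48, 96.
Check 76^d mod 97 for each divisor in increasing order:
76^1 ≡ 76 (mod 97)
76^2 ≡ 53 (mod 97)
76^3 ≡ 51 (mod 97)
76^4 ≡ 93 (mod 97)
76^6 ≡ 79 (mod 97)
76^8 ≡ 16 (mod 97)
76^12 ≡ 33 (mod 97)
76^16 ≡ 62 (mod 97)
76^24 ≡ 22 (mod 97)
76^32 ≡ 61 (mod 97)
76^48 ≡ 96 (mod 97)
76^96 ≡ 1 (mod 97) ✓
Therefore the multiplicative order of 76 modulo 97 is 96.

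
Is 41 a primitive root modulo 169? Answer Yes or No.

Yes

φ(169) = φ(13^2) = 13·(13−1) = 156 = 2^2 · 3 · 13.
41 is a primitive root mod 169 iff 41^(φ(169)/q) ≢ 1 for every prime q | φ(169), i.e. q ∈ {2, 3, 13}.
41^78 ≡ 168 (mod 169)  [q = 2: ≢ 1 ✓]
41^52 ≡ 146 (mod 169)  [q = 3: ≢ 1 ✓]
41^12 ≡ 105 (mod 169)  [q = 13: ≢ 1 ✓]
All checks pass, so 41 has order 156 and is a primitive root modulo 169.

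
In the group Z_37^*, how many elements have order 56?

φ(37) = 37 − 1 = 36 = 2^2 · 3^2.
(Z/37Z)^× is cyclic (|G| = 36); a cyclic group of order m has exactly φ(d) elements of each order d | m, and none otherwise.
56 does not divide 36, so no element of (Z/37Z)^× has order 56.

0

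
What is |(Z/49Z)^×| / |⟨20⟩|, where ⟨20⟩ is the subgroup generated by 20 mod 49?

3

By Lagrange's theorem, ord_49(20) divides φ(49) = φ(7^2) = 7·(7−1) = 42 = 2 · 3 · 7.
Divisors of 42: 1, 2, 3, 6, 7, 14, 21, 42.
Check 20^d mod 49 for each divisor in increasing order:
20^1 ≡ 20 (mod 49)
20^2 ≡ 8 (mod 49)
20^3 ≡ 13 (mod 49)
20^6 ≡ 22 (mod 49)
20^7 ≡ 48 (mod 49)
20^14 ≡ 1 (mod 49) ✓
So ord_49(20) = 14, hence |⟨20⟩| = 14.
Index = |(Z/49Z)^×| / |⟨20⟩| = 42 / 14 = 3.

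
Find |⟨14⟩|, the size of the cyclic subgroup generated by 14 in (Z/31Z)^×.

15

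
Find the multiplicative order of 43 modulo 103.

ord(43) | φ(103) = 103 − 1 = 102 = 2 · 3 · 17.
Divisors of 102: 1, 2, 3, 6, 17, 34, 51, 102.
Evaluate successive powers at the divisors of 102:
43^1 ≡ 43 (mod 103)
43^2 ≡ 98 (mod 103)
43^3 ≡ 94 (mod 103)
43^6 ≡ 81 (mod 103)
43^17 ≡ 47 (mod 103)
43^34 ≡ 46 (mod 103)
43^51 ≡ 102 (mod 103)
43^102 ≡ 1 (mod 103) ✓
The smallest such exponent is 102, so the order of 43 is 102.

102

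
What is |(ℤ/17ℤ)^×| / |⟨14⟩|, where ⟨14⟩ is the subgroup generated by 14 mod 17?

1

By Lagrange's theorem, ord_17(14) divides φ(17) = 17 − 1 = 16 = 2^4.
Divisors of 16: 1, 2, 4, 8, 16.
Compute 14^d (mod 17) for the divisors d until we hit 1:
14^1 ≡ 14
14^2 ≡ 9
14^4 ≡ 13
14^8 ≡ 16
14^16 ≡ 1
The order of 14 is 16, so the subgroup it generates has 16 elements.
Index = |(Z/17Z)^×| / |⟨14⟩| = 16 / 16 = 1.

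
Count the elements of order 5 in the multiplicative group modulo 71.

4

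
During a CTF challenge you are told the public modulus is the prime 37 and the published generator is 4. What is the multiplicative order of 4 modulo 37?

18

The order of 4 must divide φ(37) = 37 − 1 = 36 = 2^2 · 3^2.
Divisors of 36: 1, 2, 3, 4, 6, 9, 12, 18, 36.
Evaluate successive powers at the divisors of 36:
4^1 ≡ 4
4^2 ≡ 16
4^3 ≡ 27
4^4 ≡ 34
4^6 ≡ 26
4^9 ≡ 36
4^12 ≡ 10
4^18 ≡ 1
Therefore the multiplicative order of 4 modulo 37 is 18.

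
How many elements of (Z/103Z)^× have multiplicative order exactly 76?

0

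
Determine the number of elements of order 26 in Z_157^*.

φ(157) = 157 − 1 = 156 = 2^2 · 3 · 13.
Since (Z/157Z)^× is cyclic of order 156, the number of elements of order d is φ(d) when d | 156 and 0 otherwise.
26 = 2 · 13 divides 156, and φ(26) = 12.

12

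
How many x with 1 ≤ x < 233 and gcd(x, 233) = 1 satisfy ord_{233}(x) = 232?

φ(233) = 233 − 1 = 232 = 2^3 · 29.
(Z/233Z)^× is cyclic (|G| = 232); a cyclic group of order m has exactly φ(d) elements of each order d | m, and none otherwise.
232 = 2^3 · 29 divides 232, and φ(232) = 112.

112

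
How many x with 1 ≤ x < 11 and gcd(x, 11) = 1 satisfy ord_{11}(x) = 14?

φ(11) = 11 − 1 = 10 = 2 · 5.
Since (Z/11Z)^× is cyclic of order 10, the number of elements of order d is φ(d) when d | 10 and 0 otherwise.
Here 10 is not a multiple of 14, so there are no elements of order 14.

0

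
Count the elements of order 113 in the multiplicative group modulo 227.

φ(227) = 227 − 1 = 226 = 2 · 113.
Since (Z/227Z)^× is cyclic of order 226, the number of elements of order d is φ(d) when d | 226 and 0 otherwise.
113 | 226, and φ(113) = 113 − 1 = 112.

112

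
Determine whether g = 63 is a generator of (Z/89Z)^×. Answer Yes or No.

φ(89) = 89 − 1 = 88 = 2^3 · 11.
Test 63^(88/q) mod 89 for each prime factor q of 88:
63^44 ≡ 88 (mod 89)  [q = 2: ≢ 1 ✓]
63^8 ≡ 8 (mod 89)  [q = 11: ≢ 1 ✓]
None equal 1, so ord_89(63) = 88: 63 is a primitive root.

Yes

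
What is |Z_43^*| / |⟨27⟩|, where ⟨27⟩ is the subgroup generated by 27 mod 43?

3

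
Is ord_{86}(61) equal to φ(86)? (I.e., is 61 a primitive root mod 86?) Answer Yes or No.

φ(86) = φ(2)·φ(43) = 1·42 = 42 = 2 · 3 · 7.
61 is a primitive root mod 86 iff 61^(φ(86)/q) ≢ 1 for every prime q | φ(86), i.e. q ∈ {2, 3, 7}.
61^21 ≡ 85 (mod 86)  [q = 2: ≢ 1 ✓]
61^14 ≡ 49 (mod 86)  [q = 3: ≢ 1 ✓]
61^6 ≡ 41 (mod 86)  [q = 7: ≢ 1 ✓]
Every test exponent gives a nontrivial residue, hence 61 generates the full group.

Yes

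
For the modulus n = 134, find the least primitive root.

7

φ(134) = φ(2)·φ(67) = 1·66 = 66 = 2 · 3 · 11.
Test candidates g = 2, 3, … against the prime factors q ∈ {2, 3, 11} of φ(134): g is a generator iff g^(66/q) ≢ 1 for every such q.
g = 2: gcd(2, 134) = 2 > 1, not a unit — skip.
g = 3: 3^33 ≡ 133; 3^22 ≡ 1 — hits 1, so not a primitive root.
g = 4: gcd(4, 134) = 2 > 1, not a unit — skip.
g = 5: 5^33 ≡ 133; 5^22 ≡ 1 — hits 1, so not a primitive root.
g = 6: gcd(6, 134) = 2 > 1, not a unit — skip.
g = 7: 7^33 ≡ 133; 7^22 ≡ 29; 7^6 ≡ 131 — none is 1, so 7 is a primitive root.
The smallest primitive root modulo 134 is 7.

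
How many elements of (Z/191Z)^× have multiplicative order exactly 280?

0

φ(191) = 191 − 1 = 190 = 2 · 5 · 19.
Since (Z/191Z)^× is cyclic of order 190, the number of elements of order d is φ(d) when d | 190 and 0 otherwise.
280 does not divide 190, so no element of (Z/191Z)^× has order 280.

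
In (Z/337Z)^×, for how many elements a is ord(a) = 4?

2

φ(337) = 337 − 1 = 336 = 2^4 · 3 · 7.
Since (Z/337Z)^× is cyclic of order 336, the number of elements of order d is φ(d) when d | 336 and 0 otherwise.
4 = 2^2 divides 336, and φ(4) = 2.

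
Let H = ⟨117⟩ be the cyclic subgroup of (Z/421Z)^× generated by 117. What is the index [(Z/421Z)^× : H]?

1

The order of 117 must divide φ(421) = 421 − 1 = 420 = 2^2 · 3 · 5 · 7.
Divisors of 420: 1, 2, 3, 4, 5, 6, 7, 10, 12, 14, 15, 20, 21, 28, 30, 35, 42, 60, 70, 84, 105, 140, 210, 420.
Check 117^d mod 421 for each divisor in increasing order:
117^1 ≡ 117
117^2 ≡ 217
117^3 ≡ 129
117^4 ≡ 358
117^5 ≡ 207
117^6 ≡ 222
117^7 ≡ 293
117^10 ≡ 328
117^12 ≡ 27
117^14 ≡ 386
117^15 ≡ 115
117^20 ≡ 229
117^21 ≡ 270
117^28 ≡ 383
117^30 ≡ 174
117^35 ≡ 233
117^42 ≡ 67
117^60 ≡ 385
117^70 ≡ 401
117^84 ≡ 279
117^105 ≡ 392
117^140 ≡ 400
117^210 ≡ 420
117^420 ≡ 1
So ord_421(117) = 420, hence |⟨117⟩| = 420.
Index = |(Z/421Z)^×| / |⟨117⟩| = 420 / 420 = 1.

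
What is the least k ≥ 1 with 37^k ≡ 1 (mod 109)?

108

The order of 37 must divide φ(109) = 109 − 1 = 108 = 2^2 · 3^3.
Divisors of 108: 1, 2, 3, 4, 6, 9, 12, 18, 27, 36, 54, 108.
Evaluate successive powers at the divisors of 108:
37^1 ≡ 37 (mod 109)
37^2 ≡ 61 (mod 109)
37^3 ≡ 77 (mod 109)
37^4 ≡ 15 (mod 109)
37^6 ≡ 43 (mod 109)
37^9 ≡ 41 (mod 109)
37^12 ≡ 105 (mod 109)
37^18 ≡ 46 (mod 109)
37^27 ≡ 33 (mod 109)
37^36 ≡ 45 (mod 109)
37^54 ≡ 108 (mod 109)
37^108 ≡ 1 (mod 109) ✓
The smallest such exponent is 108, so the order of 37 is 108.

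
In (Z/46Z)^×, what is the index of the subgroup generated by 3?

ord(3) | φ(46) = φ(2)·φ(23) = 1·22 = 22 = 2 · 11.
Divisors of 22: 1, 2, 11, 22.
Test each divisor d:
3^1 ≡ 3 (mod 46)
3^2 ≡ 9 (mod 46)
3^11 ≡ 1 (mod 46) ✓
So ord_46(3) = 11, hence |⟨3⟩| = 11.
[(Z/46Z)^× : ⟨3⟩] = 22/11 = 2.

2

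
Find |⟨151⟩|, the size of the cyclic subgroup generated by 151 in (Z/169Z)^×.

52

Since 151 ∈ (Z/169Z)^×, its order divides φ(169) = φ(13^2) = 13·(13−1) = 156 = 2^2 · 3 · 13.
Divisors of 156: 1, 2, 3, 4, 6, 12, 13, 26, 39, 52, 78, 156.
Check 151^d mod 169 for each divisor in increasing order:
151^1 ≡ 151
151^2 ≡ 155
151^3 ≡ 83
151^4 ≡ 27
151^6 ≡ 129
151^12 ≡ 79
151^13 ≡ 99
151^26 ≡ 168
151^39 ≡ 70
151^52 ≡ 1
The smallest such exponent is 52, so the order of 151 is 52.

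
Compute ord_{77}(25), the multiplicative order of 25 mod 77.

15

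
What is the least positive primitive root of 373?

φ(373) = 373 − 1 = 372 = 2^2 · 3 · 31.
g is a primitive root iff g^(372/q) ≢ 1 (mod 373) for each prime q ∈ {2, 3, 31}.
g = 2: 2^186 ≡ 372; 2^124 ≡ 284; 2^12 ≡ 366 — none is 1, so 2 is a primitive root.
The smallest primitive root modulo 373 is 2.

2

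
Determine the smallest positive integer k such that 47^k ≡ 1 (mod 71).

Since 47 ∈ (Z/71Z)^×, its order divides φ(71) = 71 − 1 = 70 = 2 · 5 · 7.
Divisors of 70: 1, 2, 5, 7, 10, 14, 35, 70.
Compute 47^d (mod 71) for the divisors d until we hit 1:
47^1 ≡ 47 (mod 71)
47^2 ≡ 8 (mod 71)
47^5 ≡ 26 (mod 71)
47^7 ≡ 66 (mod 71)
47^10 ≡ 37 (mod 71)
47^14 ≡ 25 (mod 71)
47^35 ≡ 70 (mod 71)
47^70 ≡ 1 (mod 71) ✓
Therefore the multiplicative order of 47 modulo 71 is 70.

70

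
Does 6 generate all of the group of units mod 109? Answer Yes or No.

Yes

φ(109) = 109 − 1 = 108 = 2^2 · 3^3.
Test 6^(108/q) mod 109 for each prime factor q of 108:
6^54 ≡ 108 (mod 109)  [q = 2: ≢ 1 ✓]
6^36 ≡ 63 (mod 109)  [q = 3: ≢ 1 ✓]
Every test exponent gives a nontrivial residue, hence 6 generates the full group.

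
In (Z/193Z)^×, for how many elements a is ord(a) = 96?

32

φ(193) = 193 − 1 = 192 = 2^6 · 3.
Since (Z/193Z)^× is cyclic of order 192, the number of elements of order d is φ(d) when d | 192 and 0 otherwise.
96 = 2^5 · 3 divides 192, and φ(96) = 32.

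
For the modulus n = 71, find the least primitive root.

7

φ(71) = 71 − 1 = 70 = 2 · 5 · 7.
g is a primitive root iff g^(70/q) ≢ 1 (mod 71) for each prime q ∈ {2, 5, 7}.
g = 2: 2^35 ≡ 1 — hits 1, so not a primitive root.
g = 3: 3^35 ≡ 1 — hits 1, so not a primitive root.
g = 4: 4^35 ≡ 1 — hits 1, so not a primitive root.
g = 5: 5^35 ≡ 1 — hits 1, so not a primitive root.
g = 6: 6^35 ≡ 1 — hits 1, so not a primitive root.
g = 7: 7^35 ≡ 70; 7^14 ≡ 54; 7^10 ≡ 45 — none is 1, so 7 is a primitive root.
Hence the least primitive root of 71 is 7.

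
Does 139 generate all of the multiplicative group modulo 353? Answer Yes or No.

φ(353) = 353 − 1 = 352 = 2^5 · 11.
Test 139^(352/q) mod 353 for each prime factor q of 352:
139^176 ≡ 352 (mod 353)  [q = 2: ≢ 1 ✓]
139^32 ≡ 337 (mod 353)  [q = 11: ≢ 1 ✓]
Every test exponent gives a nontrivial residue, hence 139 generates the full group.

Yes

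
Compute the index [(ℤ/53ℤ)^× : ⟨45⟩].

1

The order of 45 must divide φ(53) = 53 − 1 = 52 = 2^2 · 13.
Divisors of 52: 1, 2, 4, 13, 26, 52.
Test each divisor d:
45^1 ≡ 45
45^2 ≡ 11
45^4 ≡ 15
45^13 ≡ 30
45^26 ≡ 52
45^52 ≡ 1
So ord_53(45) = 52, hence |⟨45⟩| = 52.
Index = |(Z/53Z)^×| / |⟨45⟩| = 52 / 52 = 1.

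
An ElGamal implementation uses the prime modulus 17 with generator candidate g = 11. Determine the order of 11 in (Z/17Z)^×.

16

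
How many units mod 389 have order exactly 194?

96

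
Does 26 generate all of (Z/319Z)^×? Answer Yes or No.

319 = 11 · 29 is a product of two distinct odd primes, so (Z/319Z)^× ≅ (Z/11Z)^× × (Z/29Z)^× is not cyclic.
No primitive root modulo 319 exists; in particular 26 is not one.

No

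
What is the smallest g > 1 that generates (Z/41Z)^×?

6

φ(41) = 41 − 1 = 40 = 2^3 · 5.
g is a primitive root iff g^(40/q) ≢ 1 (mod 41) for each prime q ∈ {2, 5}.
g = 2: 2^20 ≡ 1 — hits 1, so not a primitive root.
g = 3: 3^20 ≡ 40; 3^8 ≡ 1 — hits 1, so not a primitive root.
g = 4: 4^20 ≡ 1 — hits 1, so not a primitive root.
g = 5: 5^20 ≡ 1 — hits 1, so not a primitive root.
g = 6: 6^20 ≡ 40; 6^8 ≡ 10 — none is 1, so 6 is a primitive root.
Hence the least primitive root of 41 is 6.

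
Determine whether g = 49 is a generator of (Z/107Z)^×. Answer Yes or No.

φ(107) = 107 − 1 = 106 = 2 · 53.
It suffices to check that the order of 49 is not a proper divisor of 106: compute 49^(106/q) for q ∈ {2, 53}.
49^53 ≡ 1 (mod 107)  [q = 2: ≡ 1 ✗]
49^2 ≡ 47 (mod 107)  [q = 53: ≢ 1 ✓]
49^53 ≡ 1 shows ord(49) | 53, strictly less than φ(107); not a primitive root.

No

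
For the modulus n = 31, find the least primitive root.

φ(31) = 31 − 1 = 30 = 2 · 3 · 5.
g is a primitive root iff g^(30/q) ≢ 1 (mod 31) for each prime q ∈ {2, 3, 5}.
g = 2: 2^15 ≡ 1 — hits 1, so not a primitive root.
g = 3: 3^15 ≡ 30; 3^10 ≡ 25; 3^6 ≡ 16 — none is 1, so 3 is a primitive root.
Hence the least primitive root of 31 is 3.

3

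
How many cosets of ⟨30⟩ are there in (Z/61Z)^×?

1

By Lagrange's theorem, ord_61(30) divides φ(61) = 61 − 1 = 60 = 2^2 · 3 · 5.
Divisors of 60: 1, 2, 3, 4, 5, 6, 10, 12, 15, 20, 30, 60.
Test each divisor d:
30^1 ≡ 30 (mod 61)
30^2 ≡ 46 (mod 61)
30^3 ≡ 38 (mod 61)
30^4 ≡ 42 (mod 61)
30^5 ≡ 40 (mod 61)
30^6 ≡ 41 (mod 61)
30^10 ≡ 14 (mod 61)
30^12 ≡ 34 (mod 61)
30^15 ≡ 11 (mod 61)
30^20 ≡ 13 (mod 61)
30^30 ≡ 60 (mod 61)
30^60 ≡ 1 (mod 61) ✓
Thus |⟨30⟩| = ord(30) = 60.
The index is φ(61) / ord(30) = 60 / 60 = 1.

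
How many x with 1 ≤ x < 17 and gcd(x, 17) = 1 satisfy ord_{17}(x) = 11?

0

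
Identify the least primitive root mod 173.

2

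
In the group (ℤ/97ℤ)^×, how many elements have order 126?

0

φ(97) = 97 − 1 = 96 = 2^5 · 3.
(Z/97Z)^× is cyclic (|G| = 96); a cyclic group of order m has exactly φ(d) elements of each order d | m, and none otherwise.
Since 126 ∤ 96, the count is 0.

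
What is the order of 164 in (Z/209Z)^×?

6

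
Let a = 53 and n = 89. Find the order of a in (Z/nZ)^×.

ord(53) | φ(89) = 89 − 1 = 88 = 2^3 · 11.
Divisors of 88: 1, 2, 4, 8, 11, 22, 44, 88.
Test each divisor d:
53^1 ≡ 53
53^2 ≡ 50
53^4 ≡ 8
53^8 ≡ 64
53^11 ≡ 55
53^22 ≡ 88
53^44 ≡ 1
Therefore the multiplicative order of 53 modulo 89 is 44.

44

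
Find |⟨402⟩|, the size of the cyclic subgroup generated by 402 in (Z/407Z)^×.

180

By Lagrange's theorem, ord_407(402) divides φ(407) = φ(11·37) = (11−1)·(37−1) = 10·36 = 360 = 2^3 · 3^2 · 5.
Divisors of 360: 1, 2, 3, 4, 5, 6, 8, 9, 10, 12, 15, 18, 20, 24, 30, 36, 40, 45, 60, 72, 90, 120, 180, 360.
Evaluate successive powers at the divisors of 360:
402^1 ≡ 402
402^2 ≡ 25
402^3 ≡ 282
402^4 ≡ 218
402^5 ≡ 131
402^6 ≡ 159
402^8 ≡ 312
402^9 ≡ 68
402^10 ≡ 67
402^12 ≡ 47
402^15 ≡ 230
402^18 ≡ 147
402^20 ≡ 12
402^24 ≡ 174
402^30 ≡ 397
402^36 ≡ 38
402^40 ≡ 144
402^45 ≡ 142
402^60 ≡ 100
402^72 ≡ 223
402^90 ≡ 221
402^120 ≡ 232
402^180 ≡ 1
Hence ord(402) = 180.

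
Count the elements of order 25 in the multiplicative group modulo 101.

φ(101) = 101 − 1 = 100 = 2^2 · 5^2.
Since (Z/101Z)^× is cyclic of order 100, the number of elements of order d is φ(d) when d | 100 and 0 otherwise.
25 = 5^2 divides 100, and φ(25) = 20.

20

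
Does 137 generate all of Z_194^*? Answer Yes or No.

φ(194) = φ(2)·φ(97) = 1·96 = 96 = 2^5 · 3.
It suffices to check that the order of 137 is not a proper divisor of 96: compute 137^(96/q) for q ∈ {2, 3}.
137^48 ≡ 193 (mod 194)  [q = 2: ≢ 1 ✓]
137^32 ≡ 35 (mod 194)  [q = 3: ≢ 1 ✓]
None equal 1, so ord_194(137) = 96: 137 is a primitive root.

Yes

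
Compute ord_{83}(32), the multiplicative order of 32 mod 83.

82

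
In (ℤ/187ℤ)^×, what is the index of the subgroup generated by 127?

ord(127) | φ(187) = φ(11·17) = (11−1)·(17−1) = 10·16 = 160 = 2^5 · 5.
Divisors of 160: 1, 2, 4, 5, 8, 10, 16, 20, 32, 40, 80, 160.
Evaluate successive powers at the divisors of 160:
127^1 ≡ 127
127^2 ≡ 47
127^4 ≡ 152
127^5 ≡ 43
127^8 ≡ 103
127^10 ≡ 166
127^16 ≡ 137
127^20 ≡ 67
127^32 ≡ 69
127^40 ≡ 1
The order of 127 is 40, so the subgroup it generates has 40 elements.
[(Z/187Z)^× : ⟨127⟩] = 160/40 = 4.

4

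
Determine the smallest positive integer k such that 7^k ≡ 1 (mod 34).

The order of 7 must divide φ(34) = φ(2)·φ(17) = 1·16 = 16 = 2^4.
Divisors of 16: 1, 2, 4, 8, 16.
Compute 7^d (mod 34) for the divisors d until we hit 1:
7^1 ≡ 7
7^2 ≡ 15
7^4 ≡ 21
7^8 ≡ 33
7^16 ≡ 1
So ord_34(7) = 16.

16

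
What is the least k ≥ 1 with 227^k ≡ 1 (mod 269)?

268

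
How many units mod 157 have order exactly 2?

1

φ(157) = 157 − 1 = 156 = 2^2 · 3 · 13.
Since (Z/157Z)^× is cyclic of order 156, the number of elements of order d is φ(d) when d | 156 and 0 otherwise.
2 | 156, and φ(2) = 2 − 1 = 1.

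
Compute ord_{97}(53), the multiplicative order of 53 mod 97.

48

ord(53) | φ(97) = 97 − 1 = 96 = 2^5 · 3.
Divisors of 96: 1, 2, 3, 4, 6, 8, 12, 16, 24, 32, 48, 96.
Evaluate successive powers at the divisors of 96:
53^1 ≡ 53 (mod 97)
53^2 ≡ 93 (mod 97)
53^3 ≡ 79 (mod 97)
53^4 ≡ 16 (mod 97)
53^6 ≡ 33 (mod 97)
53^8 ≡ 62 (mod 97)
53^12 ≡ 22 (mod 97)
53^16 ≡ 61 (mod 97)
53^24 ≡ 96 (mod 97)
53^32 ≡ 35 (mod 97)
53^48 ≡ 1 (mod 97) ✓
Hence ord(53) = 48.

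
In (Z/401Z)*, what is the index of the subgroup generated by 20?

100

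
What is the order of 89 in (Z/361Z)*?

By Lagrange's theorem, ord_361(89) divides φ(361) = φ(19^2) = 19·(19−1) = 342 = 2 · 3^2 · 19.
Divisors of 342: 1, 2, 3, 6, 9, 18, 19, 38, 57, 114, 171, 342.
Compute 89^d (mod 361) for the divisors d until we hit 1:
89^1 ≡ 89 (mod 361)
89^2 ≡ 340 (mod 361)
89^3 ≡ 297 (mod 361)
89^6 ≡ 125 (mod 361)
89^9 ≡ 303 (mod 361)
89^18 ≡ 115 (mod 361)
89^19 ≡ 127 (mod 361)
89^38 ≡ 245 (mod 361)
89^57 ≡ 69 (mod 361)
89^114 ≡ 68 (mod 361)
89^171 ≡ 360 (mod 361)
89^342 ≡ 1 (mod 361) ✓
Therefore the multiplicative order of 89 modulo 361 is 342.

342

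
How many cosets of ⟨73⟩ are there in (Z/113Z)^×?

7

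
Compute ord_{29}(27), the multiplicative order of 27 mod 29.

28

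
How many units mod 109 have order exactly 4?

2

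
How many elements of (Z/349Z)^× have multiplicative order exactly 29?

28

φ(349) = 349 − 1 = 348 = 2^2 · 3 · 29.
In a cyclic group of order 348, there are φ(d) elements of order d for each divisor d of 348, and zero for non-divisors.
29 | 348, and φ(29) = 29 − 1 = 28.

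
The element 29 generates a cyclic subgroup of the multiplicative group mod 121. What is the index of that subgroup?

1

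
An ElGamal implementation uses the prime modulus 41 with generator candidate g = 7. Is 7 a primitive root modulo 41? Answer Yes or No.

φ(41) = 41 − 1 = 40 = 2^3 · 5.
An element g generates (Z/41Z)^× iff g^(40/q) ≢ 1 (mod 41) for each prime q ∈ {2, 5}.
7^20 ≡ 40 (mod 41)  [q = 2: ≢ 1 ✓]
7^8 ≡ 37 (mod 41)  [q = 5: ≢ 1 ✓]
None equal 1, so ord_41(7) = 40: 7 is a primitive root.

Yes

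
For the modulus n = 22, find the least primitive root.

7

φ(22) = φ(2)·φ(11) = 1·10 = 10 = 2 · 5.
Test candidates g = 2, 3, … against the prime factors q ∈ {2, 5} of φ(22): g is a generator iff g^(10/q) ≢ 1 for every such q.
g = 2: gcd(2, 22) = 2 > 1, not a unit — skip.
g = 3: 3^5 ≡ 1 — hits 1, so not a primitive root.
g = 4: gcd(4, 22) = 2 > 1, not a unit — skip.
g = 5: 5^5 ≡ 1 — hits 1, so not a primitive root.
g = 6: gcd(6, 22) = 2 > 1, not a unit — skip.
g = 7: 7^5 ≡ 21; 7^2 ≡ 5 — none is 1, so 7 is a primitive root.
So 7 is the smallest generator of (Z/22Z)^×.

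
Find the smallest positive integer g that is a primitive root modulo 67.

φ(67) = 67 − 1 = 66 = 2 · 3 · 11.
Test candidates g = 2, 3, … against the prime factors q ∈ {2, 3, 11} of φ(67): g is a generator iff g^(66/q) ≢ 1 for every such q.
g = 2: 2^33 ≡ 66; 2^22 ≡ 37; 2^6 ≡ 64 — none is 1, so 2 is a primitive root.
So 2 is the smallest generator of (Z/67Z)^×.

2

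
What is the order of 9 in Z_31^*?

By Lagrange's theorem, ord_31(9) divides φ(31) = 31 − 1 = 30 = 2 · 3 · 5.
Divisors of 30: 1, 2, 3, 5, 6, 10, 15, 30.
Evaluate successive powers at the divisors of 30:
9^1 ≡ 9 (mod 31)
9^2 ≡ 19 (mod 31)
9^3 ≡ 16 (mod 31)
9^5 ≡ 25 (mod 31)
9^6 ≡ 8 (mod 31)
9^10 ≡ 5 (mod 31)
9^15 ≡ 1 (mod 31) ✓
The smallest such exponent is 15, so the order of 9 is 15.

15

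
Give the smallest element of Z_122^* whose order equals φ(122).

7

φ(122) = φ(2)·φ(61) = 1·60 = 60 = 2^2 · 3 · 5.
g is a primitive root iff g^(60/q) ≢ 1 (mod 122) for each prime q ∈ {2, 3, 5}.
g = 2: gcd(2, 122) = 2 > 1, not a unit — skip.
g = 3: 3^30 ≡ 1 — hits 1, so not a primitive root.
g = 4: gcd(4, 122) = 2 > 1, not a unit — skip.
g = 5: 5^30 ≡ 1 — hits 1, so not a primitive root.
g = 6: gcd(6, 122) = 2 > 1, not a unit — skip.
g = 7: 7^30 ≡ 121; 7^20 ≡ 47; 7^12 ≡ 95 — none is 1, so 7 is a primitive root.
Hence the least primitive root of 122 is 7.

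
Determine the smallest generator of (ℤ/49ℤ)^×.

3

φ(49) = φ(7^2) = 7·(7−1) = 42 = 2 · 3 · 7.
Test candidates g = 2, 3, … against the prime factors q ∈ {2, 3, 7} of φ(49): g is a generator iff g^(42/q) ≢ 1 for every such q.
g = 2: 2^21 ≡ 1 — hits 1, so not a primitive root.
g = 3: 3^21 ≡ 48; 3^14 ≡ 30; 3^6 ≡ 43 — none is 1, so 3 is a primitive root.
So 3 is the smallest generator of (Z/49Z)^×.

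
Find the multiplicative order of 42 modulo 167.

83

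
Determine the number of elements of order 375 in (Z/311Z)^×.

0

φ(311) = 311 − 1 = 310 = 2 · 5 · 31.
In a cyclic group of order 310, there are φ(d) elements of order d for each divisor d of 310, and zero for non-divisors.
375 does not divide 310, so no element of (Z/311Z)^× has order 375.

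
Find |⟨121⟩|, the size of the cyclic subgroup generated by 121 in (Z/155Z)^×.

15

Since 121 ∈ (Z/155Z)^×, its order divides φ(155) = φ(5·31) = (5−1)·(31−1) = 4·30 = 120 = 2^3 · 3 · 5.
Divisors of 120: 1, 2, 3, 4, 5, 6, 8, 10, 12, 15, 20, 24, 30, 40, 60, 120.
Compute 121^d (mod 155) for the divisors d until we hit 1:
121^1 ≡ 121 (mod 155)
121^2 ≡ 71 (mod 155)
121^3 ≡ 66 (mod 155)
121^4 ≡ 81 (mod 155)
121^5 ≡ 36 (mod 155)
121^6 ≡ 16 (mod 155)
121^8 ≡ 51 (mod 155)
121^10 ≡ 56 (mod 155)
121^12 ≡ 101 (mod 155)
121^15 ≡ 1 (mod 155) ✓
Therefore the multiplicative order of 121 modulo 155 is 15.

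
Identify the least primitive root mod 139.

2

φ(139) = 139 − 1 = 138 = 2 · 3 · 23.
g is a primitive root iff g^(138/q) ≢ 1 (mod 139) for each prime q ∈ {2, 3, 23}.
g = 2: 2^69 ≡ 138; 2^46 ≡ 96; 2^6 ≡ 64 — none is 1, so 2 is a primitive root.
The smallest primitive root modulo 139 is 2.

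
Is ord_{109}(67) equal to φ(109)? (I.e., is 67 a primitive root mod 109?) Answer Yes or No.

Yes

φ(109) = 109 − 1 = 108 = 2^2 · 3^3.
67 is a primitive root mod 109 iff 67^(φ(109)/q) ≢ 1 for every prime q | φ(109), i.e. q ∈ {2, 3}.
67^54 ≡ 108 (mod 109)  [q = 2: ≢ 1 ✓]
67^36 ≡ 45 (mod 109)  [q = 3: ≢ 1 ✓]
All checks pass, so 67 has order 108 and is a primitive root modulo 109.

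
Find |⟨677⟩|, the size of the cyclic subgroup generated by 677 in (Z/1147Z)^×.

By Lagrange's theorem, ord_1147(677) divides φ(1147) = φ(31·37) = (31−1)·(37−1) = 30·36 = 1080 = 2^3 · 3^3 · 5.
Divisors of 1080: 1, 2, 3, 4, 5, 6, 8, 9, 10, 12, 15, 18, 20, 24, 27, 30, 36, 40, 45, 54, 60, 72, 90, 108, 120, 135, 180, 216, 270, 360, 540, 1080.
Check 677^d mod 1147 for each divisor in increasing order:
677^1 ≡ 677 (mod 1147)
677^2 ≡ 676 (mod 1147)
677^3 ≡ 1146 (mod 1147)
677^4 ≡ 470 (mod 1147)
677^5 ≡ 471 (mod 1147)
677^6 ≡ 1 (mod 1147) ✓
So ord_1147(677) = 6.

6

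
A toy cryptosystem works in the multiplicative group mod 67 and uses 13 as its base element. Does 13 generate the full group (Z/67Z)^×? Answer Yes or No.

φ(67) = 67 − 1 = 66 = 2 · 3 · 11.
An element g generates (Z/67Z)^× iff g^(66/q) ≢ 1 (mod 67) for each prime q ∈ {2, 3, 11}.
13^33 ≡ 66 (mod 67)  [q = 2: ≢ 1 ✓]
13^22 ≡ 37 (mod 67)  [q = 3: ≢ 1 ✓]
13^6 ≡ 62 (mod 67)  [q = 11: ≢ 1 ✓]
Every test exponent gives a nontrivial residue, hence 13 generates the full group.

Yes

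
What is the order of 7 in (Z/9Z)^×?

The order of 7 must divide φ(9) = φ(3^2) = 3·(3−1) = 6 = 2 · 3.
Divisors of 6: 1, 2, 3, 6.
Test each divisor d:
7^1 ≡ 7 (mod 9)
7^2 ≡ 4 (mod 9)
7^3 ≡ 1 (mod 9) ✓
The smallest such exponent is 3, so the order of 7 is 3.

3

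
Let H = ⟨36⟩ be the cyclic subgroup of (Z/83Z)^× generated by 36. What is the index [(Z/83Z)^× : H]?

2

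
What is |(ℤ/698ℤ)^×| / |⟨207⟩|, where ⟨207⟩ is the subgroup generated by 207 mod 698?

4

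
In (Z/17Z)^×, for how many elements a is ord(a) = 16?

φ(17) = 17 − 1 = 16 = 2^4.
In a cyclic group of order 16, there are φ(d) elements of order d for each divisor d of 16, and zero for non-divisors.
16 = 2^4 divides 16, and φ(16) = 8.

8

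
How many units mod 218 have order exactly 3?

2

φ(218) = φ(2)·φ(109) = 1·108 = 108 = 2^2 · 3^3.
In a cyclic group of order 108, there are φ(d) elements of order d for each divisor d of 108, and zero for non-divisors.
3 | 108, and φ(3) = 3 − 1 = 2.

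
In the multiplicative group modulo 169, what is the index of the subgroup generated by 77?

By Lagrange's theorem, ord_169(77) divides φ(169) = φ(13^2) = 13·(13−1) = 156 = 2^2 · 3 · 13.
Divisors of 156: 1, 2, 3, 4, 6, 12, 13, 26, 39, 52, 78, 156.
Evaluate successive powers at the divisors of 156:
77^1 ≡ 77 (mod 169)
77^2 ≡ 14 (mod 169)
77^3 ≡ 64 (mod 169)
77^4 ≡ 27 (mod 169)
77^6 ≡ 40 (mod 169)
77^12 ≡ 79 (mod 169)
77^13 ≡ 168 (mod 169)
77^26 ≡ 1 (mod 169) ✓
The order of 77 is 26, so the subgroup it generates has 26 elements.
[(Z/169Z)^× : ⟨77⟩] = 156/26 = 6.

6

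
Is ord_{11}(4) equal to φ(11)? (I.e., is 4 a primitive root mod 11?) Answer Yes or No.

No

φ(11) = 11 − 1 = 10 = 2 · 5.
It suffices to check that the order of 4 is not a proper divisor of 10: compute 4^(10/q) for q ∈ {2, 5}.
4^5 ≡ 1 (mod 11)  [q = 2: ≡ 1 ✗]
4^2 ≡ 5 (mod 11)  [q = 5: ≢ 1 ✓]
Since 4^5 ≡ 1, the order of 4 divides 5 < 10, so 4 is not a primitive root.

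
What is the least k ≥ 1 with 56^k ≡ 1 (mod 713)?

By Lagrange's theorem, ord_713(56) divides φ(713) = φ(23·31) = (23−1)·(31−1) = 22·30 = 660 = 2^2 · 3 · 5 · 11.
Divisors of 660: 1, 2, 3, 4, 5, 6, 10, 11, 12, 15, 20, 22, 30, 33, 44, 55, 60, 66, 110, 132, 165, 220, 330, 660.
Evaluate successive powers at the divisors of 660:
56^1 ≡ 56 (mod 713)
56^2 ≡ 284 (mod 713)
56^3 ≡ 218 (mod 713)
56^4 ≡ 87 (mod 713)
56^5 ≡ 594 (mod 713)
56^6 ≡ 466 (mod 713)
56^10 ≡ 614 (mod 713)
56^11 ≡ 160 (mod 713)
56^12 ≡ 404 (mod 713)
56^15 ≡ 373 (mod 713)
56^20 ≡ 532 (mod 713)
56^22 ≡ 645 (mod 713)
56^30 ≡ 94 (mod 713)
56^33 ≡ 528 (mod 713)
56^44 ≡ 346 (mod 713)
56^55 ≡ 459 (mod 713)
56^60 ≡ 280 (mod 713)
56^66 ≡ 1 (mod 713) ✓
The smallest such exponent is 66, so the order of 56 is 66.

66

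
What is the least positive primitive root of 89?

φ(89) = 89 − 1 = 88 = 2^3 · 11.
Test candidates g = 2, 3, … against the prime factors q ∈ {2, 11} of φ(89): g is a generator iff g^(88/q) ≢ 1 for every such q.
g = 2: 2^44 ≡ 1 — hits 1, so not a primitive root.
g = 3: 3^44 ≡ 88; 3^8 ≡ 64 — none is 1, so 3 is a primitive root.
So 3 is the smallest generator of (Z/89Z)^×.

3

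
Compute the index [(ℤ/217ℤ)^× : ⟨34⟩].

Since 34 ∈ (Z/217Z)^×, its order divides φ(217) = φ(7·31) = (7−1)·(31−1) = 6·30 = 180 = 2^2 · 3^2 · 5.
Divisors of 180: 1, 2, 3, 4, 5, 6, 9, 10, 12, 15, 18, 20, 30, 36, 45, 60, 90, 180.
Check 34^d mod 217 for each divisor in increasing order:
34^1 ≡ 34 (mod 217)
34^2 ≡ 71 (mod 217)
34^3 ≡ 27 (mod 217)
34^4 ≡ 50 (mod 217)
34^5 ≡ 181 (mod 217)
34^6 ≡ 78 (mod 217)
34^9 ≡ 153 (mod 217)
34^10 ≡ 211 (mod 217)
34^12 ≡ 8 (mod 217)
34^15 ≡ 216 (mod 217)
34^18 ≡ 190 (mod 217)
34^20 ≡ 36 (mod 217)
34^30 ≡ 1 (mod 217) ✓
The order of 34 is 30, so the subgroup it generates has 30 elements.
[(Z/217Z)^× : ⟨34⟩] = 180/30 = 6.

6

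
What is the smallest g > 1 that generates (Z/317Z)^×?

2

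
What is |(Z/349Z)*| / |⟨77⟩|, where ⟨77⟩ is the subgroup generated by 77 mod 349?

4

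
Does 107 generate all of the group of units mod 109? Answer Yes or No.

φ(109) = 109 − 1 = 108 = 2^2 · 3^3.
107 is a primitive root mod 109 iff 107^(φ(109)/q) ≢ 1 for every prime q | φ(109), i.e. q ∈ {2, 3}.
107^54 ≡ 108 (mod 109)  [q = 2: ≢ 1 ✓]
107^36 ≡ 1 (mod 109)  [q = 3: ≡ 1 ✗]
The check at q = 3 fails, so 107 generates a proper subgroup.

No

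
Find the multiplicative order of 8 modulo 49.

7

ord(8) | φ(49) = φ(7^2) = 7·(7−1) = 42 = 2 · 3 · 7.
Divisors of 42: 1, 2, 3, 6, 7, 14, 21, 42.
Test each divisor d:
8^1 ≡ 8 (mod 49)
8^2 ≡ 15 (mod 49)
8^3 ≡ 22 (mod 49)
8^6 ≡ 43 (mod 49)
8^7 ≡ 1 (mod 49) ✓
Hence ord(8) = 7.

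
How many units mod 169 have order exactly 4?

2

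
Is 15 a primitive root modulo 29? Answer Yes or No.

Yes

φ(29) = 29 − 1 = 28 = 2^2 · 7.
15 is a primitive root mod 29 iff 15^(φ(29)/q) ≢ 1 for every prime q | φ(29), i.e. q ∈ {2, 7}.
15^14 ≡ 28 (mod 29)  [q = 2: ≢ 1 ✓]
15^4 ≡ 20 (mod 29)  [q = 7: ≢ 1 ✓]
Every test exponent gives a nontrivial residue, hence 15 generates the full group.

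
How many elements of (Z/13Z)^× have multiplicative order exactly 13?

φ(13) = 13 − 1 = 12 = 2^2 · 3.
(Z/13Z)^× is cyclic (|G| = 12); a cyclic group of order m has exactly φ(d) elements of each order d | m, and none otherwise.
Here 12 is not a multiple of 13, so there are no elements of order 13.

0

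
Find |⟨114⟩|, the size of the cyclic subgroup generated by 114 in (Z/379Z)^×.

ord(114) | φ(379) = 379 − 1 = 378 = 2 · 3^3 · 7.
Divisors of 378: 1, 2, 3, 6, 7, 9, 14, 18, 21, 27, 42, 54, 63, 126, 189, 378.
Check 114^d mod 379 for each divisor in increasing order:
114^1 ≡ 114
114^2 ≡ 110
114^3 ≡ 33
114^6 ≡ 331
114^7 ≡ 213
114^9 ≡ 311
114^14 ≡ 268
114^18 ≡ 76
114^21 ≡ 234
114^27 ≡ 138
114^42 ≡ 180
114^54 ≡ 94
114^63 ≡ 51
114^126 ≡ 327
114^189 ≡ 1
So ord_379(114) = 189.

189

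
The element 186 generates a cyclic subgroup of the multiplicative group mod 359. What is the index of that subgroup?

The order of 186 must divide φ(359) = 359 − 1 = 358 = 2 · 179.
Divisors of 358: 1, 2, 179, 358.
Test each divisor d:
186^1 ≡ 186 (mod 359)
186^2 ≡ 132 (mod 359)
186^179 ≡ 358 (mod 359)
186^358 ≡ 1 (mod 359) ✓
The order of 186 is 358, so the subgroup it generates has 358 elements.
[(Z/359Z)^× : ⟨186⟩] = 358/358 = 1.

1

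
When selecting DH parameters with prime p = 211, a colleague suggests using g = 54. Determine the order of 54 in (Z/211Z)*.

21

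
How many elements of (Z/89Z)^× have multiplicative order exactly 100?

φ(89) = 89 − 1 = 88 = 2^3 · 11.
Since (Z/89Z)^× is cyclic of order 88, the number of elements of order d is φ(d) when d | 88 and 0 otherwise.
Here 88 is not a multiple of 100, so there are no elements of order 100.

0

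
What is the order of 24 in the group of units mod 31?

30

By Lagrange's theorem, ord_31(24) divides φ(31) = 31 − 1 = 30 = 2 · 3 · 5.
Divisors of 30: 1, 2, 3, 5, 6, 10, 15, 30.
Compute 24^d (mod 31) for the divisors d until we hit 1:
24^1 ≡ 24 (mod 31)
24^2 ≡ 18 (mod 31)
24^3 ≡ 29 (mod 31)
24^5 ≡ 26 (mod 31)
24^6 ≡ 4 (mod 31)
24^10 ≡ 25 (mod 31)
24^15 ≡ 30 (mod 31)
24^30 ≡ 1 (mod 31) ✓
Therefore the multiplicative order of 24 modulo 31 is 30.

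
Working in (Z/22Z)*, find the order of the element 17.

ord(17) | φ(22) = φ(2)·φ(11) = 1·10 = 10 = 2 · 5.
Divisors of 10: 1, 2, 5, 10.
Test each divisor d:
17^1 ≡ 17
17^2 ≡ 3
17^5 ≡ 21
17^10 ≡ 1
Hence ord(17) = 10.

10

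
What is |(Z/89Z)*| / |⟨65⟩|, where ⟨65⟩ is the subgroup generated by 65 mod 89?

Since 65 ∈ (Z/89Z)^×, its order divides φ(89) = 89 − 1 = 88 = 2^3 · 11.
Divisors of 88: 1, 2, 4, 8, 11, 22, 44, 88.
Test each divisor d:
65^1 ≡ 65
65^2 ≡ 42
65^4 ≡ 73
65^8 ≡ 78
65^11 ≡ 52
65^22 ≡ 34
65^44 ≡ 88
65^88 ≡ 1
Thus |⟨65⟩| = ord(65) = 88.
The index is φ(89) / ord(65) = 88 / 88 = 1.

1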